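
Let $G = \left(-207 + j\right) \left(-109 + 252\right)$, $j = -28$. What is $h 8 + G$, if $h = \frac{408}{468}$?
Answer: $- \frac{1310323}{39} \approx -33598.0$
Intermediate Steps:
$G = -33605$ ($G = \left(-207 - 28\right) \left(-109 + 252\right) = \left(-235\right) 143 = -33605$)
$h = \frac{34}{39}$ ($h = 408 \cdot \frac{1}{468} = \frac{34}{39} \approx 0.87179$)
$h 8 + G = \frac{34}{39} \cdot 8 - 33605 = \frac{272}{39} - 33605 = - \frac{1310323}{39}$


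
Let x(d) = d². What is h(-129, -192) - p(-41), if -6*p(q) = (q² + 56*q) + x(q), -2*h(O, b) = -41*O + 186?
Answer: -15359/6 ≈ -2559.8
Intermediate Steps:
h(O, b) = -93 + 41*O/2 (h(O, b) = -(-41*O + 186)/2 = -(186 - 41*O)/2 = -93 + 41*O/2)
p(q) = -28*q/3 - q²/3 (p(q) = -((q² + 56*q) + q²)/6 = -(2*q² + 56*q)/6 = -28*q/3 - q²/3)
h(-129, -192) - p(-41) = (-93 + (41/2)*(-129)) - (-41)*(-28 - 1*(-41))/3 = (-93 - 5289/2) - (-41)*(-28 + 41)/3 = -5475/2 - (-41)*13/3 = -5475/2 - 1*(-533/3) = -5475/2 + 533/3 = -15359/6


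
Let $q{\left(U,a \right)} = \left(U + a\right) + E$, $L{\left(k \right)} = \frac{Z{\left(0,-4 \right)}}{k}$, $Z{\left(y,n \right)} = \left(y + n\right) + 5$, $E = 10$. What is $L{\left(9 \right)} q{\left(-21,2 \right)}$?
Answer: $-1$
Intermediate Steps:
$Z{\left(y,n \right)} = 5 + n + y$ ($Z{\left(y,n \right)} = \left(n + y\right) + 5 = 5 + n + y$)
$L{\left(k \right)} = \frac{1}{k}$ ($L{\left(k \right)} = \frac{5 - 4 + 0}{k} = 1 \frac{1}{k} = \frac{1}{k}$)
$q{\left(U,a \right)} = 10 + U + a$ ($q{\left(U,a \right)} = \left(U + a\right) + 10 = 10 + U + a$)
$L{\left(9 \right)} q{\left(-21,2 \right)} = \frac{10 - 21 + 2}{9} = \frac{1}{9} \left(-9\right) = -1$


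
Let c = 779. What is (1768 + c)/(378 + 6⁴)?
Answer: 283/186 ≈ 1.5215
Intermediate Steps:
(1768 + c)/(378 + 6⁴) = (1768 + 779)/(378 + 6⁴) = 2547/(378 + 1296) = 2547/1674 = 2547*(1/1674) = 283/186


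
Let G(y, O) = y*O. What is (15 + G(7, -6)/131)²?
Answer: 3697929/17161 ≈ 215.48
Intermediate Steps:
G(y, O) = O*y
(15 + G(7, -6)/131)² = (15 - 6*7/131)² = (15 - 42*1/131)² = (15 - 42/131)² = (1923/131)² = 3697929/17161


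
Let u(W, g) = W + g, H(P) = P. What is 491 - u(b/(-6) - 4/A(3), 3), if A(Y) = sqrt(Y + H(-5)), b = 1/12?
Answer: 35137/72 - 2*I*sqrt(2) ≈ 488.01 - 2.8284*I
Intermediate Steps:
b = 1/12 ≈ 0.083333
A(Y) = sqrt(-5 + Y) (A(Y) = sqrt(Y - 5) = sqrt(-5 + Y))
491 - u(b/(-6) - 4/A(3), 3) = 491 - (((1/12)/(-6) - 4/sqrt(-5 + 3)) + 3) = 491 - (((1/12)*(-1/6) - 4*(-I*sqrt(2)/2)) + 3) = 491 - ((-1/72 - 4*(-I*sqrt(2)/2)) + 3) = 491 - ((-1/72 - (-2)*I*sqrt(2)) + 3) = 491 - ((-1/72 + 2*I*sqrt(2)) + 3) = 491 - (215/72 + 2*I*sqrt(2)) = 491 + (-215/72 - 2*I*sqrt(2)) = 35137/72 - 2*I*sqrt(2)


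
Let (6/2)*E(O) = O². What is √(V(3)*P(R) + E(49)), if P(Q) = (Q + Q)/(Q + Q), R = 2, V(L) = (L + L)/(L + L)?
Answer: 2*√1803/3 ≈ 28.308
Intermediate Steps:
V(L) = 1 (V(L) = (2*L)/((2*L)) = (2*L)*(1/(2*L)) = 1)
P(Q) = 1 (P(Q) = (2*Q)/((2*Q)) = (2*Q)*(1/(2*Q)) = 1)
E(O) = O²/3
√(V(3)*P(R) + E(49)) = √(1*1 + (⅓)*49²) = √(1 + (⅓)*2401) = √(1 + 2401/3) = √(2404/3) = 2*√1803/3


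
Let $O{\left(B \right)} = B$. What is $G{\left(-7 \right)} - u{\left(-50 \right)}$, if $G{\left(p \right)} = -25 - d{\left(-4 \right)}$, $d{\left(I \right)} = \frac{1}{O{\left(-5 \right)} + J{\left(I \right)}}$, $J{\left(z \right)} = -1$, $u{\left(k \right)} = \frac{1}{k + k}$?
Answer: $- \frac{7447}{300} \approx -24.823$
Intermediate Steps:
$u{\left(k \right)} = \frac{1}{2 k}$
$d{\left(I \right)} = - \frac{1}{6}$ ($d{\left(I \right)} = \frac{1}{-5 - 1} = \frac{1}{-6} = - \frac{1}{6}$)
$G{\left(p \right)} = - \frac{149}{6}$ ($G{\left(p \right)} = -25 - - \frac{1}{6} = -25 + \frac{1}{6} = - \frac{149}{6}$)
$G{\left(-7 \right)} - u{\left(-50 \right)} = - \frac{149}{6} - \frac{1}{2 \left(-50\right)} = - \frac{149}{6} - \frac{1}{2} \left(- \frac{1}{50}\right) = - \frac{149}{6} - - \frac{1}{100} = - \frac{149}{6} + \frac{1}{100} = - \frac{7447}{300}$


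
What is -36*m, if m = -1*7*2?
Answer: 504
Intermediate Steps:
m = -14 (m = -7*2 = -14)
-36*m = -36*(-14) = 504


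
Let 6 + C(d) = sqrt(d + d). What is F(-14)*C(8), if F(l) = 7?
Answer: -14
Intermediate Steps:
C(d) = -6 + sqrt(2)*sqrt(d) (C(d) = -6 + sqrt(d + d) = -6 + sqrt(2*d) = -6 + sqrt(2)*sqrt(d))
F(-14)*C(8) = 7*(-6 + sqrt(2)*sqrt(8)) = 7*(-6 + sqrt(2)*(2*sqrt(2))) = 7*(-6 + 4) = 7*(-2) = -14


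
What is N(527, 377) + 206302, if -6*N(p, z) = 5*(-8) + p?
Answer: 1237325/6 ≈ 2.0622e+5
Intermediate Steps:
N(p, z) = 20/3 - p/6 (N(p, z) = -(5*(-8) + p)/6 = -(-40 + p)/6 = 20/3 - p/6)
N(527, 377) + 206302 = (20/3 - 1/6*527) + 206302 = (20/3 - 527/6) + 206302 = -487/6 + 206302 = 1237325/6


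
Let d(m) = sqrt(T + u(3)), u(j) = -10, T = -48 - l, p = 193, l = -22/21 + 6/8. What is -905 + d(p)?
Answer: -905 + I*sqrt(101787)/42 ≈ -905.0 + 7.5962*I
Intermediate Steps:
l = -25/84 (l = -22*1/21 + 6*(1/8) = -22/21 + 3/4 = -25/84 ≈ -0.29762)
T = -4007/84 (T = -48 - 1*(-25/84) = -48 + 25/84 = -4007/84 ≈ -47.702)
d(m) = I*sqrt(101787)/42 (d(m) = sqrt(-4007/84 - 10) = sqrt(-4847/84) = I*sqrt(101787)/42)
-905 + d(p) = -905 + I*sqrt(101787)/42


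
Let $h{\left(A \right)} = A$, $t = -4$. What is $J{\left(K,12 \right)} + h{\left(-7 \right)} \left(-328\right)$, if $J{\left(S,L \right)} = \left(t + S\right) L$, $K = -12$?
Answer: $2104$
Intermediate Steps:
$J{\left(S,L \right)} = L \left(-4 + S\right)$ ($J{\left(S,L \right)} = \left(-4 + S\right) L = L \left(-4 + S\right)$)
$J{\left(K,12 \right)} + h{\left(-7 \right)} \left(-328\right) = 12 \left(-4 - 12\right) - -2296 = 12 \left(-16\right) + 2296 = -192 + 2296 = 2104$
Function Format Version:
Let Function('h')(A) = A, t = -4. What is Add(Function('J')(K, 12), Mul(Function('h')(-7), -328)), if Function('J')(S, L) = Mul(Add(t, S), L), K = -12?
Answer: 2104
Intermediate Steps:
Function('J')(S, L) = Mul(L, Add(-4, S)) (Function('J')(S, L) = Mul(Add(-4, S), L) = Mul(L, Add(-4, S)))
Add(Function('J')(K, 12), Mul(Function('h')(-7), -328)) = Add(Mul(12, Add(-4, -12)), Mul(-7, -328)) = Add(Mul(12, -16), 2296) = Add(-192, 2296) = 2104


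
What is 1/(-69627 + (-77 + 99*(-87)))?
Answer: -1/78317 ≈ -1.2769e-5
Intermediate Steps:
1/(-69627 + (-77 + 99*(-87))) = 1/(-69627 + (-77 - 8613)) = 1/(-69627 - 8690) = 1/(-78317) = -1/78317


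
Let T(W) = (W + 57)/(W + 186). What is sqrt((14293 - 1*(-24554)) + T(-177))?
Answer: sqrt(349503)/3 ≈ 197.06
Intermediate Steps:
T(W) = (57 + W)/(186 + W)
sqrt((14293 - 1*(-24554)) + T(-177)) = sqrt((14293 - 1*(-24554)) + (57 - 177)/(186 - 177)) = sqrt((14293 + 24554) - 120/9) = sqrt(38847 + (1/9)*(-120)) = sqrt(38847 - 40/3) = sqrt(116501/3) = sqrt(349503)/3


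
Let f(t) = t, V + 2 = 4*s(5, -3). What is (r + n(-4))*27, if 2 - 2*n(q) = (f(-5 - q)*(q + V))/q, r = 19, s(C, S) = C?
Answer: 1971/4 ≈ 492.75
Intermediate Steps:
V = 18 (V = -2 + 4*5 = -2 + 20 = 18)
n(q) = 1 - (-5 - q)*(18 + q)/(2*q) (n(q) = 1 - (-5 - q)*(q + 18)/(2*q) = 1 - (-5 - q)*(18 + q)/(2*q))
(r + n(-4))*27 = (19 + (25/2 + (1/2)*(-4) + 45/(-4)))*27 = (19 + (25/2 - 2 + 45*(-1/4)))*27 = (19 + (25/2 - 2 - 45/4))*27 = (19 - 3/4)*27 = (73/4)*27 = 1971/4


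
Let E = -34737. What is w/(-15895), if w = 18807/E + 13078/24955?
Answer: 455703/417538450525 ≈ 1.0914e-6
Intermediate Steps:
w = -5012733/288953945 (w = 18807/(-34737) + 13078/24955 = 18807*(-1/34737) + 13078*(1/24955) = -6269/11579 + 13078/24955 = -5012733/288953945 ≈ -0.017348)
w/(-15895) = -5012733/288953945/(-15895) = -5012733/288953945*(-1/15895) = 455703/417538450525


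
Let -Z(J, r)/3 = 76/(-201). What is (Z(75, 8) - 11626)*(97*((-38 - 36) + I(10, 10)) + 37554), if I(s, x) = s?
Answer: -24414333636/67 ≈ -3.6439e+8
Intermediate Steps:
Z(J, r) = 76/67 (Z(J, r) = -228/(-201) = -228*(-1)/201 = -3*(-76/201) = 76/67)
(Z(75, 8) - 11626)*(97*((-38 - 36) + I(10, 10)) + 37554) = (76/67 - 11626)*(97*((-38 - 36) + 10) + 37554) = -778866*(97*(-74 + 10) + 37554)/67 = -778866*(97*(-64) + 37554)/67 = -778866*(-6208 + 37554)/67 = -778866/67*31346 = -24414333636/67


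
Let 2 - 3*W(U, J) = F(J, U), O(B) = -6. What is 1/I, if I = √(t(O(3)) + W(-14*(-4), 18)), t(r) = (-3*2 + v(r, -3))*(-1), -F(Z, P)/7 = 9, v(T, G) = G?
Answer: √69/46 ≈ 0.18058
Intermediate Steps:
F(Z, P) = -63 (F(Z, P) = -7*9 = -63)
W(U, J) = 65/3 (W(U, J) = ⅔ - ⅓*(-63) = ⅔ + 21 = 65/3)
t(r) = 9 (t(r) = (-3*2 - 3)*(-1) = (-6 - 3)*(-1) = -9*(-1) = 9)
I = 2*√69/3 (I = √(9 + 65/3) = √(92/3) = 2*√69/3 ≈ 5.5378)
1/I = 1/(2*√69/3) = √69/46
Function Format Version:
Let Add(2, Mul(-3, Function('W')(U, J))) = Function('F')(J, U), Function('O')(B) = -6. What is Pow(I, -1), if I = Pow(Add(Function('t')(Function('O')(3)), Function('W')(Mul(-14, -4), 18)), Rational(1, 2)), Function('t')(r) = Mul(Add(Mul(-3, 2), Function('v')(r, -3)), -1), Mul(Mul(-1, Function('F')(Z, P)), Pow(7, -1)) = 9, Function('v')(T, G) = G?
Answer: Mul(Rational(1, 46), Pow(69, Rational(1, 2))) ≈ 0.18058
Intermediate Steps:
Function('F')(Z, P) = -63 (Function('F')(Z, P) = Mul(-7, 9) = -63)
Function('W')(U, J) = Rational(65, 3) (Function('W')(U, J) = Add(Rational(2, 3), Mul(Rational(-1, 3), -63)) = Add(Rational(2, 3), 21) = Rational(65, 3))
Function('t')(r) = 9 (Function('t')(r) = Mul(Add(Mul(-3, 2), -3), -1) = Mul(Add(-6, -3), -1) = Mul(-9, -1) = 9)
I = Mul(Rational(2, 3), Pow(69, Rational(1, 2))) (I = Pow(Add(9, Rational(65, 3)), Rational(1, 2)) = Pow(Rational(92, 3), Rational(1, 2)) = Mul(Rational(2, 3), Pow(69, Rational(1, 2))) ≈ 5.5378)
Pow(I, -1) = Pow(Mul(Rational(2, 3), Pow(69, Rational(1, 2))), -1) = Mul(Rational(1, 46), Pow(69, Rational(1, 2)))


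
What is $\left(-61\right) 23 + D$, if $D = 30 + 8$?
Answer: $-1365$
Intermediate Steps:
$D = 38$
$\left(-61\right) 23 + D = \left(-61\right) 23 + 38 = -1403 + 38 = -1365$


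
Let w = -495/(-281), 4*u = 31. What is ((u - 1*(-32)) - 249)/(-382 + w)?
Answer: 235197/427388 ≈ 0.55031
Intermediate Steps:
u = 31/4 (u = (1/4)*31 = 31/4 ≈ 7.7500)
w = 495/281 (w = -495*(-1/281) = 495/281 ≈ 1.7616)
((u - 1*(-32)) - 249)/(-382 + w) = ((31/4 - 1*(-32)) - 249)/(-382 + 495/281) = ((31/4 + 32) - 249)/(-106847/281) = (159/4 - 249)*(-281/106847) = -837/4*(-281/106847) = 235197/427388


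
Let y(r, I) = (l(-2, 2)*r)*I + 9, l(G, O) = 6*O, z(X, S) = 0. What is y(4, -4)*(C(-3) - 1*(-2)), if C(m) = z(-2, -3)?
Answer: -366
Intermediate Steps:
C(m) = 0
y(r, I) = 9 + 12*I*r (y(r, I) = ((6*2)*r)*I + 9 = (12*r)*I + 9 = 12*I*r + 9 = 9 + 12*I*r)
y(4, -4)*(C(-3) - 1*(-2)) = (9 + 12*(-4)*4)*(0 - 1*(-2)) = (9 - 192)*(0 + 2) = -183*2 = -366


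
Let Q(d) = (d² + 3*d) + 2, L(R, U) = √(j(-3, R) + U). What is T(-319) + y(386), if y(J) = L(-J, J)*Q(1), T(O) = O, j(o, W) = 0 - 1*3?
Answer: -319 + 6*√383 ≈ -201.58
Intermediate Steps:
j(o, W) = -3 (j(o, W) = 0 - 3 = -3)
L(R, U) = √(-3 + U)
Q(d) = 2 + d² + 3*d
y(J) = 6*√(-3 + J) (y(J) = √(-3 + J)*(2 + 1² + 3*1) = √(-3 + J)*(2 + 1 + 3) = √(-3 + J)*6 = 6*√(-3 + J))
T(-319) + y(386) = -319 + 6*√(-3 + 386) = -319 + 6*√383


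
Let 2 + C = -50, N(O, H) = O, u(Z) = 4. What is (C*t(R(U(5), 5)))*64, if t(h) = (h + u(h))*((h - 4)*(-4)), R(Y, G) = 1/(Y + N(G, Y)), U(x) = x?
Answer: -5321472/25 ≈ -2.1286e+5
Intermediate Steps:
C = -52 (C = -2 - 50 = -52)
R(Y, G) = 1/(G + Y) (R(Y, G) = 1/(Y + G) = 1/(G + Y))
t(h) = (4 + h)*(16 - 4*h) (t(h) = (h + 4)*((h - 4)*(-4)) = (4 + h)*((-4 + h)*(-4)) = (4 + h)*(16 - 4*h))
(C*t(R(U(5), 5)))*64 = -52*(64 - 4/(5 + 5)**2)*64 = -52*(64 - 4*(1/10)**2)*64 = -52*(64 - 4*1/100)*64 = -52*(64 - 1/25)*64 = -52*1599/25*64 = -83148/25*64 = -5321472/25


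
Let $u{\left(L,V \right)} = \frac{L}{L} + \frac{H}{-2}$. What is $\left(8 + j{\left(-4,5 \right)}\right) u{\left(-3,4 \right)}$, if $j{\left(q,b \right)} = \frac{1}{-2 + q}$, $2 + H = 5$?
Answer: $- \frac{47}{12} \approx -3.9167$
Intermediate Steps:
$H = 3$ ($H = -2 + 5 = 3$)
$u{\left(L,V \right)} = - \frac{1}{2}$ ($u{\left(L,V \right)} = \frac{L}{L} + \frac{3}{-2} = 1 + 3 \left(- \frac{1}{2}\right) = 1 - \frac{3}{2} = - \frac{1}{2}$)
$\left(8 + j{\left(-4,5 \right)}\right) u{\left(-3,4 \right)} = \left(8 + \frac{1}{-2 - 4}\right) \left(- \frac{1}{2}\right) = \left(8 + \frac{1}{-6}\right) \left(- \frac{1}{2}\right) = \left(8 - \frac{1}{6}\right) \left(- \frac{1}{2}\right) = \frac{47}{6} \left(- \frac{1}{2}\right) = - \frac{47}{12}$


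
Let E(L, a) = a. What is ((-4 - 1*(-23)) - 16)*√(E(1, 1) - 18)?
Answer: 3*I*√17 ≈ 12.369*I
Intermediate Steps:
((-4 - 1*(-23)) - 16)*√(E(1, 1) - 18) = ((-4 - 1*(-23)) - 16)*√(1 - 18) = ((-4 + 23) - 16)*√(-17) = (19 - 16)*(I*√17) = 3*(I*√17) = 3*I*√17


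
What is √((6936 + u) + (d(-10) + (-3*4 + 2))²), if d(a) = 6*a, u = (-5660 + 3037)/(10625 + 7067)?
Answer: 23*√1750804743/8846 ≈ 108.79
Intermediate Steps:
u = -2623/17692 ≈ -0.14826
√((6936 + u) + (d(-10) + (-3*4 + 2))²) = √((6936 - 2623/17692) + (6*(-10) + (-3*4 + 2))²) = √(122709089/17692 + (-60 + (-12 + 2))²) = √(122709089/17692 + (-60 - 10)²) = √(122709089/17692 + (-70)²) = √(122709089/17692 + 4900) = √(209399889/17692) = 23*√1750804743/8846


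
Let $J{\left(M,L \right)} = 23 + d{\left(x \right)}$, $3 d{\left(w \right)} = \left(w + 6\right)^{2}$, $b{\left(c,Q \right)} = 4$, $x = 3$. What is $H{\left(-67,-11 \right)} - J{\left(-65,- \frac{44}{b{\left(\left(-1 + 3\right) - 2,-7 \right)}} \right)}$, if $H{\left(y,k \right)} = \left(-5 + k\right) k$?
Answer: $126$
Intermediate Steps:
$d{\left(w \right)} = \frac{\left(6 + w\right)^{2}}{3}$ ($d{\left(w \right)} = \frac{\left(w + 6\right)^{2}}{3} = \frac{\left(6 + w\right)^{2}}{3}$)
$J{\left(M,L \right)} = 50$ ($J{\left(M,L \right)} = 23 + \frac{\left(6 + 3\right)^{2}}{3} = 23 + \frac{9^{2}}{3} = 23 + \frac{1}{3} \cdot 81 = 23 + 27 = 50$)
$H{\left(y,k \right)} = k \left(-5 + k\right)$
$H{\left(-67,-11 \right)} - J{\left(-65,- \frac{44}{b{\left(\left(-1 + 3\right) - 2,-7 \right)}} \right)} = - 11 \left(-5 - 11\right) - 50 = \left(-11\right) \left(-16\right) - 50 = 176 - 50 = 126$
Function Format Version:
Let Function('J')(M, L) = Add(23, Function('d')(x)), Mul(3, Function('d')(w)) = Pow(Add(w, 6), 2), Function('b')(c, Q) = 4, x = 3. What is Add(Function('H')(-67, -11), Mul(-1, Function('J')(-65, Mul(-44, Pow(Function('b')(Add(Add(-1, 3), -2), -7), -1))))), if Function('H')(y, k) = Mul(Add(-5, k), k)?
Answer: 126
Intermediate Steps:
Function('d')(w) = Mul(Rational(1, 3), Pow(Add(6, w), 2)) (Function('d')(w) = Mul(Rational(1, 3), Pow(Add(w, 6), 2)) = Mul(Rational(1, 3), Pow(Add(6, w), 2)))
Function('J')(M, L) = 50 (Function('J')(M, L) = Add(23, Mul(Rational(1, 3), Pow(Add(6, 3), 2))) = Add(23, Mul(Rational(1, 3), Pow(9, 2))) = Add(23, Mul(Rational(1, 3), 81)) = Add(23, 27) = 50)
Function('H')(y, k) = Mul(k, Add(-5, k))
Add(Function('H')(-67, -11), Mul(-1, Function('J')(-65, Mul(-44, Pow(Function('b')(Add(Add(-1, 3), -2), -7), -1))))) = Add(Mul(-11, Add(-5, -11)), Mul(-1, 50)) = Add(Mul(-11, -16), -50) = Add(176, -50) = 126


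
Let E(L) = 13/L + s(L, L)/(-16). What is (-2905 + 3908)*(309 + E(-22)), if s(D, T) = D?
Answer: 27342783/88 ≈ 3.1071e+5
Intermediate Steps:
E(L) = 13/L - L/16 (E(L) = 13/L + L/(-16) = 13/L + L*(-1/16) = 13/L - L/16)
(-2905 + 3908)*(309 + E(-22)) = (-2905 + 3908)*(309 + (13/(-22) - 1/16*(-22))) = 1003*(309 + (13*(-1/22) + 11/8)) = 1003*(309 + (-13/22 + 11/8)) = 1003*(309 + 69/88) = 1003*(27261/88) = 27342783/88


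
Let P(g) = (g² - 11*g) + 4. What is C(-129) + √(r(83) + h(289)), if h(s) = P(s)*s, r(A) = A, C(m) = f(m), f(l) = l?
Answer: -129 + √23220077 ≈ 4689.7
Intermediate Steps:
C(m) = m
P(g) = 4 + g² - 11*g
h(s) = s*(4 + s² - 11*s) (h(s) = (4 + s² - 11*s)*s = s*(4 + s² - 11*s))
C(-129) + √(r(83) + h(289)) = -129 + √(83 + 289*(4 + 289² - 11*289)) = -129 + √(83 + 289*(4 + 83521 - 3179)) = -129 + √(83 + 289*80346) = -129 + √(83 + 23219994) = -129 + √23220077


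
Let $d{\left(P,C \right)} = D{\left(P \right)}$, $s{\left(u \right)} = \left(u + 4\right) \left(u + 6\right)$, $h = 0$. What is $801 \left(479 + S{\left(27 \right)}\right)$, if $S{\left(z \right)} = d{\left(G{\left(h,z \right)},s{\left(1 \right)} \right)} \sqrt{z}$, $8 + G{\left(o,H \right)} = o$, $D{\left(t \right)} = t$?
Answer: $383679 - 19224 \sqrt{3} \approx 3.5038 \cdot 10^{5}$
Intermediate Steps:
$s{\left(u \right)} = \left(4 + u\right) \left(6 + u\right)$
$G{\left(o,H \right)} = -8 + o$
$d{\left(P,C \right)} = P$
$S{\left(z \right)} = - 8 \sqrt{z}$ ($S{\left(z \right)} = \left(-8 + 0\right) \sqrt{z} = - 8 \sqrt{z}$)
$801 \left(479 + S{\left(27 \right)}\right) = 801 \left(479 - 8 \sqrt{27}\right) = 801 \left(479 - 8 \cdot 3 \sqrt{3}\right) = 801 \left(479 - 24 \sqrt{3}\right) = 383679 - 19224 \sqrt{3}$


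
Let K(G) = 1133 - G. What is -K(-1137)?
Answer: -2270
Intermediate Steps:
-K(-1137) = -(1133 - 1*(-1137)) = -(1133 + 1137) = -1*2270 = -2270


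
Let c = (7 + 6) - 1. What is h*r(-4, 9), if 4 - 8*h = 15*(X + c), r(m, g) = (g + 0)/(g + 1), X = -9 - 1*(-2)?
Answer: -639/80 ≈ -7.9875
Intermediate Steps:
X = -7 (X = -9 + 2 = -7)
c = 12 (c = 13 - 1 = 12)
r(m, g) = g/(1 + g)
h = -71/8 (h = ½ - 15*(-7 + 12)/8 = ½ - 15*5/8 = ½ - ⅛*75 = ½ - 75/8 = -71/8 ≈ -8.8750)
h*r(-4, 9) = -639/(8*(1 + 9)) = -639/(8*10) = -71/8*9/10 = -639/80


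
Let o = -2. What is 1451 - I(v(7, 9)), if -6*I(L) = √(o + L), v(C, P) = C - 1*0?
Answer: 1451 + √5/6 ≈ 1451.4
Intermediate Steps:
v(C, P) = C (v(C, P) = C + 0 = C)
I(L) = -√(-2 + L)/6
1451 - I(v(7, 9)) = 1451 - (-1)*√(-2 + 7)/6 = 1451 - (-1)*√5/6 = 1451 + √5/6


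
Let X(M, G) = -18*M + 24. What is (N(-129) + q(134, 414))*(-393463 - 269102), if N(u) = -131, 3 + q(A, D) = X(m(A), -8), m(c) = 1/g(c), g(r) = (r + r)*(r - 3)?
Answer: 1279379224185/17554 ≈ 7.2882e+7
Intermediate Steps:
g(r) = 2*r*(-3 + r) (g(r) = (2*r)*(-3 + r) = 2*r*(-3 + r))
m(c) = 1/(2*c*(-3 + c))
X(M, G) = 24 - 18*M
q(A, D) = 21 - 9/(A*(-3 + A)) (q(A, D) = -3 + (24 - 9/(A*(-3 + A))) = 21 - 9/(A*(-3 + A)))
(N(-129) + q(134, 414))*(-393463 - 269102) = (-131 + 3*(-3 + 7*134*(-3 + 134))/(134*(-3 + 134)))*(-393463 - 269102) = (-131 + 3*(1/134)*(-3 + 7*134*131)/131)*(-662565) = (-131 + 3*(1/134)*(1/131)*(-3 + 122878))*(-662565) = (-131 + 3*(1/134)*(1/131)*122875)*(-662565) = (-131 + 368625/17554)*(-662565) = -1930949/17554*(-662565) = 1279379224185/17554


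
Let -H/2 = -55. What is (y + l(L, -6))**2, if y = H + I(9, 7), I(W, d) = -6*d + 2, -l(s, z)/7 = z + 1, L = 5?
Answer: 11025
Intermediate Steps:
H = 110 (H = -2*(-55) = 110)
l(s, z) = -7 - 7*z (l(s, z) = -7*(z + 1) = -7*(1 + z) = -7 - 7*z)
I(W, d) = 2 - 6*d
y = 70 (y = 110 + (2 - 6*7) = 110 + (2 - 42) = 110 - 40 = 70)
(y + l(L, -6))**2 = (70 + (-7 - 7*(-6)))**2 = (70 + (-7 + 42))**2 = (70 + 35)**2 = 105**2 = 11025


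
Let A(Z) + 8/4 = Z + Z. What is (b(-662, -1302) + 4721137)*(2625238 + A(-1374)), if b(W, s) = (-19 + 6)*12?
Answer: 12380716020728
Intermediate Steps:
A(Z) = -2 + 2*Z (A(Z) = -2 + (Z + Z) = -2 + 2*Z)
b(W, s) = -156 (b(W, s) = -13*12 = -156)
(b(-662, -1302) + 4721137)*(2625238 + A(-1374)) = (-156 + 4721137)*(2625238 + (-2 + 2*(-1374))) = 4720981*(2625238 + (-2 - 2748)) = 4720981*(2625238 - 2750) = 4720981*2622488 = 12380716020728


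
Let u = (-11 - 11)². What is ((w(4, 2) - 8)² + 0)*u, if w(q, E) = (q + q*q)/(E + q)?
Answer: 94864/9 ≈ 10540.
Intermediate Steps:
u = 484 (u = (-22)² = 484)
w(q, E) = (q + q²)/(E + q)
((w(4, 2) - 8)² + 0)*u = ((4*(1 + 4)/(2 + 4) - 8)² + 0)*484 = ((4*5/6 - 8)² + 0)*484 = ((4*(⅙)*5 - 8)² + 0)*484 = ((10/3 - 8)² + 0)*484 = ((-14/3)² + 0)*484 = (196/9 + 0)*484 = (196/9)*484 = 94864/9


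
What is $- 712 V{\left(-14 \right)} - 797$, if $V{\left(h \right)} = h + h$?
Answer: $19139$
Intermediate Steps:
$V{\left(h \right)} = 2 h$
$- 712 V{\left(-14 \right)} - 797 = - 712 \cdot 2 \left(-14\right) - 797 = \left(-712\right) \left(-28\right) - 797 = 19936 - 797 = 19139$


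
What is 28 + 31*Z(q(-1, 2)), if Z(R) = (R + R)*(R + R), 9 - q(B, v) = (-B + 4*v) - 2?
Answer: 524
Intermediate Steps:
q(B, v) = 11 + B - 4*v (q(B, v) = 9 - ((-B + 4*v) - 2) = 9 - (-2 - B + 4*v) = 9 + (2 + B - 4*v) = 11 + B - 4*v)
Z(R) = 4*R**2 (Z(R) = (2*R)*(2*R) = 4*R**2)
28 + 31*Z(q(-1, 2)) = 28 + 31*(4*(11 - 1 - 4*2)**2) = 28 + 31*(4*(11 - 1 - 8)**2) = 28 + 31*(4*2**2) = 28 + 31*(4*4) = 28 + 31*16 = 28 + 496 = 524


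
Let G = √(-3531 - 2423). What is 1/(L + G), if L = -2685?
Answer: -2685/7215179 - I*√5954/7215179 ≈ -0.00037213 - 1.0694e-5*I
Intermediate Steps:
G = I*√5954 (G = √(-5954) = I*√5954 ≈ 77.162*I)
1/(L + G) = 1/(-2685 + I*√5954)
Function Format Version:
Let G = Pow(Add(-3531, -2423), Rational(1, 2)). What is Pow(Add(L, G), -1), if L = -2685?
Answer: Add(Rational(-2685, 7215179), Mul(Rational(-1, 7215179), I, Pow(5954, Rational(1, 2)))) ≈ Add(-0.00037213, Mul(-1.0694e-5, I))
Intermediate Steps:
G = Mul(I, Pow(5954, Rational(1, 2))) (G = Pow(-5954, Rational(1, 2)) = Mul(I, Pow(5954, Rational(1, 2))) ≈ Mul(77.162, I))
Pow(Add(L, G), -1) = Pow(Add(-2685, Mul(I, Pow(5954, Rational(1, 2)))), -1)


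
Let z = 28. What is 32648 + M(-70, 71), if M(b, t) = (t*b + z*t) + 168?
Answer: 29834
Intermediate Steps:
M(b, t) = 168 + 28*t + b*t (M(b, t) = (t*b + 28*t) + 168 = (b*t + 28*t) + 168 = (28*t + b*t) + 168 = 168 + 28*t + b*t)
32648 + M(-70, 71) = 32648 + (168 + 28*71 - 70*71) = 32648 + (168 + 1988 - 4970) = 32648 - 2814 = 29834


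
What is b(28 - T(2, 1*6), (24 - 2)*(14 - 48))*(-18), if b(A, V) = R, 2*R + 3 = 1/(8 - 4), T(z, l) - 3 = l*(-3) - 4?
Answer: 99/4 ≈ 24.750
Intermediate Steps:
T(z, l) = -1 - 3*l (T(z, l) = 3 + (l*(-3) - 4) = 3 + (-3*l - 4) = 3 + (-4 - 3*l) = -1 - 3*l)
R = -11/8 (R = -3/2 + 1/(2*(8 - 4)) = -3/2 + (½)/4 = -3/2 + (½)*(¼) = -3/2 + ⅛ = -11/8 ≈ -1.3750)
b(A, V) = -11/8
b(28 - T(2, 1*6), (24 - 2)*(14 - 48))*(-18) = -11/8*(-18) = 99/4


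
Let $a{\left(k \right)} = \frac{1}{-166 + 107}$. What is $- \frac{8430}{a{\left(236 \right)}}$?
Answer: $497370$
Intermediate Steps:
$a{\left(k \right)} = - \frac{1}{59}$ ($a{\left(k \right)} = \frac{1}{-59} = - \frac{1}{59}$)
$- \frac{8430}{a{\left(236 \right)}} = - \frac{8430}{- \frac{1}{59}} = \left(-8430\right) \left(-59\right) = 497370$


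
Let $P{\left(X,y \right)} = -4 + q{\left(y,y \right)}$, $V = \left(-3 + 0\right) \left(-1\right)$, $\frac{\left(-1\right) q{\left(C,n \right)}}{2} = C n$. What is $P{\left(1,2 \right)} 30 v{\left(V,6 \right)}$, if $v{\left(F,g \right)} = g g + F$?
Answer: $-14040$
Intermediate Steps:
$q{\left(C,n \right)} = - 2 C n$
$V = 3$ ($V = \left(-3\right) \left(-1\right) = 3$)
$P{\left(X,y \right)} = -4 - 2 y^{2}$ ($P{\left(X,y \right)} = -4 - 2 y y = -4 - 2 y^{2}$)
$v{\left(F,g \right)} = F + g^{2}$ ($v{\left(F,g \right)} = g^{2} + F = F + g^{2}$)
$P{\left(1,2 \right)} 30 v{\left(V,6 \right)} = \left(-4 - 2 \cdot 2^{2}\right) 30 \left(3 + 6^{2}\right) = \left(-4 - 8\right) 30 \left(3 + 36\right) = \left(-4 - 8\right) 30 \cdot 39 = \left(-12\right) 30 \cdot 39 = \left(-360\right) 39 = -14040$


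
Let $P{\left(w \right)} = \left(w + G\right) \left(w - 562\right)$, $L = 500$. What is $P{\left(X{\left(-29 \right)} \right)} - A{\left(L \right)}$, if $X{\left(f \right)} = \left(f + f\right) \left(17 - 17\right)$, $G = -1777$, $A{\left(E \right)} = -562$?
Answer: $999236$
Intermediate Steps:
$X{\left(f \right)} = 0$ ($X{\left(f \right)} = 2 f 0 = 0$)
$P{\left(w \right)} = \left(-1777 + w\right) \left(-562 + w\right)$ ($P{\left(w \right)} = \left(w - 1777\right) \left(w - 562\right) = \left(-1777 + w\right) \left(-562 + w\right)$)
$P{\left(X{\left(-29 \right)} \right)} - A{\left(L \right)} = \left(998674 + 0^{2} - 0\right) - -562 = \left(998674 + 0 + 0\right) + 562 = 998674 + 562 = 999236$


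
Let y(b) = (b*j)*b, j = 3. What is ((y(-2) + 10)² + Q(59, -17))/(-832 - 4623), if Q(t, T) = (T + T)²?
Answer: -328/1091 ≈ -0.30064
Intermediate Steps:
y(b) = 3*b² (y(b) = (b*3)*b = (3*b)*b = 3*b²)
Q(t, T) = 4*T² (Q(t, T) = (2*T)² = 4*T²)
((y(-2) + 10)² + Q(59, -17))/(-832 - 4623) = ((3*(-2)² + 10)² + 4*(-17)²)/(-832 - 4623) = ((3*4 + 10)² + 4*289)/(-5455) = ((12 + 10)² + 1156)*(-1/5455) = (22² + 1156)*(-1/5455) = (484 + 1156)*(-1/5455) = 1640*(-1/5455) = -328/1091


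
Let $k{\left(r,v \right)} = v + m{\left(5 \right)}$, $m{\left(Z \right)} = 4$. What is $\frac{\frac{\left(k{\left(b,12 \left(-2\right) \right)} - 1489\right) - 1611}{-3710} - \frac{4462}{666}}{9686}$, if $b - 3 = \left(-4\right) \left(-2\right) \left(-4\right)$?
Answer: $- \frac{723805}{1196637498} \approx -0.00060487$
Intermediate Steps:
$b = -29$ ($b = 3 + \left(-4\right) \left(-2\right) \left(-4\right) = 3 + 8 \left(-4\right) = 3 - 32 = -29$)
$k{\left(r,v \right)} = 4 + v$ ($k{\left(r,v \right)} = v + 4 = 4 + v$)
$\frac{\frac{\left(k{\left(b,12 \left(-2\right) \right)} - 1489\right) - 1611}{-3710} - \frac{4462}{666}}{9686} = \frac{\frac{\left(\left(4 + 12 \left(-2\right)\right) - 1489\right) - 1611}{-3710} - \frac{4462}{666}}{9686} = \left(\left(\left(\left(4 - 24\right) - 1489\right) - 1611\right) \left(- \frac{1}{3710}\right) - \frac{2231}{333}\right) \frac{1}{9686} = \left(\left(\left(-20 - 1489\right) - 1611\right) \left(- \frac{1}{3710}\right) - \frac{2231}{333}\right) \frac{1}{9686} = \left(\left(-1509 - 1611\right) \left(- \frac{1}{3710}\right) - \frac{2231}{333}\right) \frac{1}{9686} = \left(\left(-3120\right) \left(- \frac{1}{3710}\right) - \frac{2231}{333}\right) \frac{1}{9686} = \left(\frac{312}{371} - \frac{2231}{333}\right) \frac{1}{9686} = \left(- \frac{723805}{123543}\right) \frac{1}{9686} = - \frac{723805}{1196637498}$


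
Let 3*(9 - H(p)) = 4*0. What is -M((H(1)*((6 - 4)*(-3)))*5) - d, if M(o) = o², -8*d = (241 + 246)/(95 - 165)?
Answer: -40824487/560 ≈ -72901.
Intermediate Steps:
H(p) = 9 (H(p) = 9 - 4*0/3 = 9 - ⅓*0 = 9 + 0 = 9)
d = 487/560 (d = -(241 + 246)/(8*(95 - 165)) = -487/(8*(-70)) = -487*(-1)/(8*70) = -⅛*(-487/70) = 487/560 ≈ 0.86964)
-M((H(1)*((6 - 4)*(-3)))*5) - d = -((9*((6 - 4)*(-3)))*5)² - 1*487/560 = -((9*(2*(-3)))*5)² - 487/560 = -((9*(-6))*5)² - 487/560 = -(-54*5)² - 487/560 = -1*(-270)² - 487/560 = -1*72900 - 487/560 = -72900 - 487/560 = -40824487/560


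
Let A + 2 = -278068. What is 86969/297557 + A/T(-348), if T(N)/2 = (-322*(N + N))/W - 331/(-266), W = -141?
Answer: 172981680448191/1969401535933 ≈ 87.835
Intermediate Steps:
A = -278070 (A = -2 - 278068 = -278070)
T(N) = 331/133 + 1288*N/141 (T(N) = 2*(-322*(N + N)/(-141) - 331/(-266)) = 2*(-644*N*(-1/141) - 331*(-1/266)) = 2*(-644*N*(-1/141) + 331/266) = 2*(644*N/141 + 331/266) = 2*(331/266 + 644*N/141) = 331/133 + 1288*N/141)
86969/297557 + A/T(-348) = 86969/297557 - 278070/(331/133 + (1288/141)*(-348)) = 86969*(1/297557) - 278070/(331/133 - 149408/47) = 86969/297557 - 278070/(-19855707/6251) = 86969/297557 - 278070*(-6251/19855707) = 86969/297557 + 579405190/6618569 = 172981680448191/1969401535933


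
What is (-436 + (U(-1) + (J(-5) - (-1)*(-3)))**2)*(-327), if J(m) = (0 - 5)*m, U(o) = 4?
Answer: -78480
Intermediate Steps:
J(m) = -5*m
(-436 + (U(-1) + (J(-5) - (-1)*(-3)))**2)*(-327) = (-436 + (4 + (-5*(-5) - (-1)*(-3)))**2)*(-327) = (-436 + (4 + (25 - 1*3))**2)*(-327) = (-436 + (4 + (25 - 3))**2)*(-327) = (-436 + (4 + 22)**2)*(-327) = (-436 + 26**2)*(-327) = (-436 + 676)*(-327) = 240*(-327) = -78480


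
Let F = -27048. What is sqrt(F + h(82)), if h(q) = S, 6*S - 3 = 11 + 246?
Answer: I*sqrt(243042)/3 ≈ 164.33*I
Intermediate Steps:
S = 130/3 (S = 1/2 + (11 + 246)/6 = 1/2 + (1/6)*257 = 1/2 + 257/6 = 130/3 ≈ 43.333)
h(q) = 130/3
sqrt(F + h(82)) = sqrt(-27048 + 130/3) = sqrt(-81014/3) = I*sqrt(243042)/3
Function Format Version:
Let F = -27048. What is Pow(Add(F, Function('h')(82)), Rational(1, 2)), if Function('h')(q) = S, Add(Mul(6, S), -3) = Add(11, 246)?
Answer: Mul(Rational(1, 3), I, Pow(243042, Rational(1, 2))) ≈ Mul(164.33, I)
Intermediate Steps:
S = Rational(130, 3) (S = Add(Rational(1, 2), Mul(Rational(1, 6), Add(11, 246))) = Add(Rational(1, 2), Mul(Rational(1, 6), 257)) = Add(Rational(1, 2), Rational(257, 6)) = Rational(130, 3) ≈ 43.333)
Function('h')(q) = Rational(130, 3)
Pow(Add(F, Function('h')(82)), Rational(1, 2)) = Pow(Add(-27048, Rational(130, 3)), Rational(1, 2)) = Pow(Rational(-81014, 3), Rational(1, 2)) = Mul(Rational(1, 3), I, Pow(243042, Rational(1, 2)))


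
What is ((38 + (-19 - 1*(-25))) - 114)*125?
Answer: -8750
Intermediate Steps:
((38 + (-19 - 1*(-25))) - 114)*125 = ((38 + (-19 + 25)) - 114)*125 = ((38 + 6) - 114)*125 = (44 - 114)*125 = -70*125 = -8750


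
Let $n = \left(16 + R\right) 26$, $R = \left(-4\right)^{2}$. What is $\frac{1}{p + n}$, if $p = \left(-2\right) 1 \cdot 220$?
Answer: $\frac{1}{392} \approx 0.002551$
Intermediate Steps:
$R = 16$
$n = 832$ ($n = \left(16 + 16\right) 26 = 32 \cdot 26 = 832$)
$p = -440$ ($p = \left(-2\right) 220 = -440$)
$\frac{1}{p + n} = \frac{1}{-440 + 832} = \frac{1}{392}$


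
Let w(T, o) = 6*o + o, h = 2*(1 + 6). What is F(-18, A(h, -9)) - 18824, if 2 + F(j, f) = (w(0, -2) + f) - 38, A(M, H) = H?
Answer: -18887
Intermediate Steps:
h = 14 (h = 2*7 = 14)
w(T, o) = 7*o
F(j, f) = -54 + f (F(j, f) = -2 + ((7*(-2) + f) - 38) = -2 + ((-14 + f) - 38) = -2 + (-52 + f) = -54 + f)
F(-18, A(h, -9)) - 18824 = (-54 - 9) - 18824 = -63 - 18824 = -18887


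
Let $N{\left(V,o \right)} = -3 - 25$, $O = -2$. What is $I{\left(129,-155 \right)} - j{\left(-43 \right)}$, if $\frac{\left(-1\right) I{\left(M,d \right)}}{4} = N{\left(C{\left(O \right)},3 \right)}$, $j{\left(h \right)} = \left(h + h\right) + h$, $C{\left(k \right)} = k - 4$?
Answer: $241$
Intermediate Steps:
$C{\left(k \right)} = -4 + k$
$N{\left(V,o \right)} = -28$ ($N{\left(V,o \right)} = -3 - 25 = -28$)
$j{\left(h \right)} = 3 h$ ($j{\left(h \right)} = 2 h + h = 3 h$)
$I{\left(M,d \right)} = 112$ ($I{\left(M,d \right)} = \left(-4\right) \left(-28\right) = 112$)
$I{\left(129,-155 \right)} - j{\left(-43 \right)} = 112 - 3 \left(-43\right) = 112 - -129 = 112 + 129 = 241$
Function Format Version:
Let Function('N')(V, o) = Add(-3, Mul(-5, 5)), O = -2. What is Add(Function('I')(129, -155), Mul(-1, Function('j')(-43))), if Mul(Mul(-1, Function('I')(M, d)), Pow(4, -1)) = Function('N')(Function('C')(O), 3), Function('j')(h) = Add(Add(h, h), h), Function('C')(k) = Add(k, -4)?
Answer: 241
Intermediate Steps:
Function('C')(k) = Add(-4, k)
Function('N')(V, o) = -28 (Function('N')(V, o) = Add(-3, -25) = -28)
Function('j')(h) = Mul(3, h) (Function('j')(h) = Add(Mul(2, h), h) = Mul(3, h))
Function('I')(M, d) = 112 (Function('I')(M, d) = Mul(-4, -28) = 112)
Add(Function('I')(129, -155), Mul(-1, Function('j')(-43))) = Add(112, Mul(-1, Mul(3, -43))) = Add(112, Mul(-1, -129)) = Add(112, 129) = 241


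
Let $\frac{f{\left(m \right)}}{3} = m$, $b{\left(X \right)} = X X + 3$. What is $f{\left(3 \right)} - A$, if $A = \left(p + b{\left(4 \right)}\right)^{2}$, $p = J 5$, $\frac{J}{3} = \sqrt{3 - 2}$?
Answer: $-1147$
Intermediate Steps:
$b{\left(X \right)} = 3 + X^{2}$ ($b{\left(X \right)} = X^{2} + 3 = 3 + X^{2}$)
$J = 3$ ($J = 3 \sqrt{3 - 2} = 3 \sqrt{1} = 3 \cdot 1 = 3$)
$f{\left(m \right)} = 3 m$
$p = 15$ ($p = 3 \cdot 5 = 15$)
$A = 1156$ ($A = \left(15 + \left(3 + 4^{2}\right)\right)^{2} = \left(15 + \left(3 + 16\right)\right)^{2} = \left(15 + 19\right)^{2} = 34^{2} = 1156$)
$f{\left(3 \right)} - A = 3 \cdot 3 - 1156 = 9 - 1156 = -1147$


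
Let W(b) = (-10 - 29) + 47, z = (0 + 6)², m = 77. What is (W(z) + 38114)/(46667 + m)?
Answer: 19061/23372 ≈ 0.81555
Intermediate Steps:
z = 36 (z = 6² = 36)
W(b) = 8 (W(b) = -39 + 47 = 8)
(W(z) + 38114)/(46667 + m) = (8 + 38114)/(46667 + 77) = 38122/46744 = 38122*(1/46744) = 19061/23372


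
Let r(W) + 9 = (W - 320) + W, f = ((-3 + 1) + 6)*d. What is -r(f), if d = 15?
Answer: 209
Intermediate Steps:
f = 60 (f = ((-3 + 1) + 6)*15 = (-2 + 6)*15 = 4*15 = 60)
r(W) = -329 + 2*W (r(W) = -9 + ((W - 320) + W) = -9 + ((-320 + W) + W) = -9 + (-320 + 2*W) = -329 + 2*W)
-r(f) = -(-329 + 2*60) = -(-329 + 120) = -1*(-209) = 209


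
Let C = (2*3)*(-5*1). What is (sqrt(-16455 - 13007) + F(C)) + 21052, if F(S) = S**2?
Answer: 21952 + I*sqrt(29462) ≈ 21952.0 + 171.65*I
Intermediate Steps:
C = -30 (C = 6*(-5) = -30)
(sqrt(-16455 - 13007) + F(C)) + 21052 = (sqrt(-16455 - 13007) + (-30)**2) + 21052 = (sqrt(-29462) + 900) + 21052 = (I*sqrt(29462) + 900) + 21052 = (900 + I*sqrt(29462)) + 21052 = 21952 + I*sqrt(29462)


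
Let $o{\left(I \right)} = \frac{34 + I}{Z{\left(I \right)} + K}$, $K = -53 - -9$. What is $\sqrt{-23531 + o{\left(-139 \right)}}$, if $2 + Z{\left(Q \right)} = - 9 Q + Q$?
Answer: $\frac{i \sqrt{26739704966}}{1066} \approx 153.4 i$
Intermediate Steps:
$Z{\left(Q \right)} = -2 - 8 Q$ ($Z{\left(Q \right)} = -2 + \left(- 9 Q + Q\right) = -2 - 8 Q$)
$K = -44$ ($K = -53 + 9 = -44$)
$o{\left(I \right)} = \frac{34 + I}{-46 - 8 I}$ ($o{\left(I \right)} = \frac{34 + I}{\left(-2 - 8 I\right) - 44} = \frac{34 + I}{-46 - 8 I}$)
$\sqrt{-23531 + o{\left(-139 \right)}} = \sqrt{-23531 + \frac{-34 - -139}{2 \left(23 + 4 \left(-139\right)\right)}} = \sqrt{-23531 + \frac{-34 + 139}{2 \left(23 - 556\right)}} = \sqrt{-23531 + \frac{1}{2} \frac{1}{-533} \cdot 105} = \sqrt{-23531 + \frac{1}{2} \left(- \frac{1}{533}\right) 105} = \sqrt{-23531 - \frac{105}{1066}} = \sqrt{- \frac{25084151}{1066}} = \frac{i \sqrt{26739704966}}{1066}$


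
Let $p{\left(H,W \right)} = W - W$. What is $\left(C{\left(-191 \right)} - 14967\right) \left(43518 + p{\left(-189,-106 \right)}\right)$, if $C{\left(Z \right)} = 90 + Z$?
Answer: $-655729224$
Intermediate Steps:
$p{\left(H,W \right)} = 0$
$\left(C{\left(-191 \right)} - 14967\right) \left(43518 + p{\left(-189,-106 \right)}\right) = \left(\left(90 - 191\right) - 14967\right) \left(43518 + 0\right) = \left(-101 - 14967\right) 43518 = \left(-15068\right) 43518 = -655729224$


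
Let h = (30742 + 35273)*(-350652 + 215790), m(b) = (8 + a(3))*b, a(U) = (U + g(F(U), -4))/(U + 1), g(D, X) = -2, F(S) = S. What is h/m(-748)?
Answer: 2967638310/2057 ≈ 1.4427e+6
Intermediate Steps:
a(U) = (-2 + U)/(1 + U) (a(U) = (U - 2)/(U + 1) = (-2 + U)/(1 + U))
m(b) = 33*b/4 (m(b) = (8 + (-2 + 3)/(1 + 3))*b = (8 + 1/4)*b = (8 + (¼)*1)*b = (8 + ¼)*b = 33*b/4)
h = -8902914930 (h = 66015*(-134862) = -8902914930)
h/m(-748) = -8902914930/((33/4)*(-748)) = -8902914930/(-6171) = -8902914930*(-1/6171) = 2967638310/2057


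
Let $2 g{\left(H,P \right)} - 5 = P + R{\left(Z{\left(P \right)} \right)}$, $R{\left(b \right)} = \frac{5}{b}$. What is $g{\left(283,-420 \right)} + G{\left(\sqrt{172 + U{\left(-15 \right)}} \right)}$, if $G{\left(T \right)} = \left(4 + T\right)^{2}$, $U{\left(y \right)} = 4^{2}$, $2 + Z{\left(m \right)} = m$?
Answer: $- \frac{2959}{844} + 16 \sqrt{47} \approx 106.18$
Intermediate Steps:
$Z{\left(m \right)} = -2 + m$
$U{\left(y \right)} = 16$
$g{\left(H,P \right)} = \frac{5}{2} + \frac{P}{2} + \frac{5}{2 \left(-2 + P\right)}$ ($g{\left(H,P \right)} = \frac{5}{2} + \frac{P + \frac{5}{-2 + P}}{2} = \frac{5}{2} + \left(\frac{P}{2} + \frac{5}{2 \left(-2 + P\right)}\right) = \frac{5}{2} + \frac{P}{2} + \frac{5}{2 \left(-2 + P\right)}$)
$g{\left(283,-420 \right)} + G{\left(\sqrt{172 + U{\left(-15 \right)}} \right)} = \frac{5 + \left(-2 - 420\right) \left(5 - 420\right)}{2 \left(-2 - 420\right)} + \left(4 + \sqrt{172 + 16}\right)^{2} = \frac{5 - -175130}{2 \left(-422\right)} + \left(4 + \sqrt{188}\right)^{2} = \frac{1}{2} \left(- \frac{1}{422}\right) \left(5 + 175130\right) + \left(4 + 2 \sqrt{47}\right)^{2} = \frac{1}{2} \left(- \frac{1}{422}\right) 175135 + \left(4 + 2 \sqrt{47}\right)^{2} = - \frac{175135}{844} + \left(4 + 2 \sqrt{47}\right)^{2}$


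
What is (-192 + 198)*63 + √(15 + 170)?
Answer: 378 + √185 ≈ 391.60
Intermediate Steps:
(-192 + 198)*63 + √(15 + 170) = 6*63 + √185 = 378 + √185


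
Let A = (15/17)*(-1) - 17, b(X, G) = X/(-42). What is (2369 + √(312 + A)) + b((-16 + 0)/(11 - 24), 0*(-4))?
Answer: 646729/273 + 50*√34/17 ≈ 2386.1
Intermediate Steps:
b(X, G) = -X/42 (b(X, G) = X*(-1/42) = -X/42)
A = -304/17 (A = (15*(1/17))*(-1) - 17 = (15/17)*(-1) - 17 = -15/17 - 17 = -304/17 ≈ -17.882)
(2369 + √(312 + A)) + b((-16 + 0)/(11 - 24), 0*(-4)) = (2369 + √(312 - 304/17)) - (-16 + 0)/(42*(11 - 24)) = (2369 + √(5000/17)) - (-8)/(21*(-13)) = (2369 + 50*√34/17) - (-8)*(-1)/(21*13) = (2369 + 50*√34/17) - 1/42*16/13 = (2369 + 50*√34/17) - 8/273 = 646729/273 + 50*√34/17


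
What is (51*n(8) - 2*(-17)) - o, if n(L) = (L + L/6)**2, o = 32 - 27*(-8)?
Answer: 12686/3 ≈ 4228.7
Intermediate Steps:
o = 248 (o = 32 + 216 = 248)
n(L) = 49*L**2/36 (n(L) = (L + L*(1/6))**2 = (L + L/6)**2 = (7*L/6)**2 = 49*L**2/36)
(51*n(8) - 2*(-17)) - o = (51*((49/36)*8**2) - 2*(-17)) - 1*248 = (51*((49/36)*64) + 34) - 248 = (51*(784/9) + 34) - 248 = (13328/3 + 34) - 248 = 13430/3 - 248 = 12686/3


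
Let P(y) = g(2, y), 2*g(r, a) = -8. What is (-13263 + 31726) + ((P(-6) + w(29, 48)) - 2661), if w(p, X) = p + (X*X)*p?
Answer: 82643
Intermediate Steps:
g(r, a) = -4 (g(r, a) = (½)*(-8) = -4)
P(y) = -4
w(p, X) = p + p*X² (w(p, X) = p + X²*p = p + p*X²)
(-13263 + 31726) + ((P(-6) + w(29, 48)) - 2661) = (-13263 + 31726) + ((-4 + 29*(1 + 48²)) - 2661) = 18463 + ((-4 + 29*(1 + 2304)) - 2661) = 18463 + ((-4 + 29*2305) - 2661) = 18463 + ((-4 + 66845) - 2661) = 18463 + (66841 - 2661) = 18463 + 64180 = 82643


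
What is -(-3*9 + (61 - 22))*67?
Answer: -804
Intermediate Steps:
-(-3*9 + (61 - 22))*67 = -(-27 + 39)*67 = -12*67 = -1*804 = -804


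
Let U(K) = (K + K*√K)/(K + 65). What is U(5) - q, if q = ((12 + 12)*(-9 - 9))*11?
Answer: 66529/14 + √5/14 ≈ 4752.2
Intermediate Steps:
U(K) = (K + K^(3/2))/(65 + K)
q = -4752 (q = (24*(-18))*11 = -432*11 = -4752)
U(5) - q = (5 + 5^(3/2))/(65 + 5) - 1*(-4752) = (5 + 5*√5)/70 + 4752 = (1/14 + √5/14) + 4752 = 66529/14 + √5/14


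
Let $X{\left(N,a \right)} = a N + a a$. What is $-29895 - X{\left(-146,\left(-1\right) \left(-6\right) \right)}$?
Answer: $-29055$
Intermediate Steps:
$X{\left(N,a \right)} = a^{2} + N a$ ($X{\left(N,a \right)} = N a + a^{2} = a^{2} + N a$)
$-29895 - X{\left(-146,\left(-1\right) \left(-6\right) \right)} = -29895 - \left(-1\right) \left(-6\right) \left(-146 - -6\right) = -29895 - 6 \left(-146 + 6\right) = -29895 - 6 \left(-140\right) = -29895 - -840 = -29895 + 840 = -29055$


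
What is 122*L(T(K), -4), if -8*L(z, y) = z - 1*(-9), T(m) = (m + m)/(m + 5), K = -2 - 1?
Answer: -183/2 ≈ -91.500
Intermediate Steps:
K = -3
T(m) = 2*m/(5 + m) (T(m) = (2*m)/(5 + m) = 2*m/(5 + m))
L(z, y) = -9/8 - z/8 (L(z, y) = -(z - 1*(-9))/8 = -(z + 9)/8 = -(9 + z)/8 = -9/8 - z/8)
122*L(T(K), -4) = 122*(-9/8 - (-3)/(4*(5 - 3))) = 122*(-9/8 - (-3)/(4*2)) = 122*(-9/8 - ⅛*(-3)) = 122*(-9/8 + 3/8) = 122*(-¾) = -183/2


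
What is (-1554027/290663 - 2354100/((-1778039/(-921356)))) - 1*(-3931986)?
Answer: 73771046381747271/27200534203 ≈ 2.7121e+6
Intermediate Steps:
(-1554027/290663 - 2354100/((-1778039/(-921356)))) - 1*(-3931986) = (-1554027*1/290663 - 2354100/((-1778039*(-1/921356)))) + 3931986 = (-1554027/290663 - 2354100/1778039/921356) + 3931986 = (-1554027/290663 - 2354100*921356/1778039) + 3931986 = (-1554027/290663 - 114156008400/93581) + 3931986 = -33181073296969887/27200534203 + 3931986 = 73771046381747271/27200534203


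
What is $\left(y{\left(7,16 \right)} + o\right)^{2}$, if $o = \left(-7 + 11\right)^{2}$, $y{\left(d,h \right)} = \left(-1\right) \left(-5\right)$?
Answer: $441$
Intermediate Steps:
$y{\left(d,h \right)} = 5$
$o = 16$ ($o = 4^{2} = 16$)
$\left(y{\left(7,16 \right)} + o\right)^{2} = \left(5 + 16\right)^{2} = 21^{2} = 441$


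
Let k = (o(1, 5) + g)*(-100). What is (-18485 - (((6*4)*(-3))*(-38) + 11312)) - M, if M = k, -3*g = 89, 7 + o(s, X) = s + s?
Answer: -107999/3 ≈ -36000.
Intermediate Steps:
o(s, X) = -7 + 2*s (o(s, X) = -7 + (s + s) = -7 + 2*s)
g = -89/3 (g = -⅓*89 = -89/3 ≈ -29.667)
k = 10400/3 (k = ((-7 + 2*1) - 89/3)*(-100) = ((-7 + 2) - 89/3)*(-100) = (-5 - 89/3)*(-100) = -104/3*(-100) = 10400/3 ≈ 3466.7)
M = 10400/3 ≈ 3466.7
(-18485 - (((6*4)*(-3))*(-38) + 11312)) - M = (-18485 - (((6*4)*(-3))*(-38) + 11312)) - 1*10400/3 = (-18485 - ((24*(-3))*(-38) + 11312)) - 10400/3 = (-18485 - (-72*(-38) + 11312)) - 10400/3 = (-18485 - (2736 + 11312)) - 10400/3 = (-18485 - 1*14048) - 10400/3 = (-18485 - 14048) - 10400/3 = -32533 - 10400/3 = -107999/3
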